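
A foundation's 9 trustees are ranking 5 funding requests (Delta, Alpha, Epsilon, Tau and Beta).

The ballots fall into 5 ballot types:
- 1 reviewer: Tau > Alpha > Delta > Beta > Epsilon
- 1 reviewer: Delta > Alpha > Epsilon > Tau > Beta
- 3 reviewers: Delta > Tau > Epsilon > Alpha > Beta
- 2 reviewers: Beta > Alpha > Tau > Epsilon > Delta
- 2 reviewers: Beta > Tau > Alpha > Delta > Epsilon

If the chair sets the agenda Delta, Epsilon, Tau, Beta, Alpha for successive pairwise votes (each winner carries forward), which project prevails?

Tau

Round 1: Delta vs Epsilon — 7–2, Delta advances.
Round 2: Delta vs Tau — 4–5, Tau advances.
Round 3: Tau vs Beta — 5–4, Tau advances.
Round 4: Tau vs Alpha — 6–3, Tau advances.
The agenda winner is Tau.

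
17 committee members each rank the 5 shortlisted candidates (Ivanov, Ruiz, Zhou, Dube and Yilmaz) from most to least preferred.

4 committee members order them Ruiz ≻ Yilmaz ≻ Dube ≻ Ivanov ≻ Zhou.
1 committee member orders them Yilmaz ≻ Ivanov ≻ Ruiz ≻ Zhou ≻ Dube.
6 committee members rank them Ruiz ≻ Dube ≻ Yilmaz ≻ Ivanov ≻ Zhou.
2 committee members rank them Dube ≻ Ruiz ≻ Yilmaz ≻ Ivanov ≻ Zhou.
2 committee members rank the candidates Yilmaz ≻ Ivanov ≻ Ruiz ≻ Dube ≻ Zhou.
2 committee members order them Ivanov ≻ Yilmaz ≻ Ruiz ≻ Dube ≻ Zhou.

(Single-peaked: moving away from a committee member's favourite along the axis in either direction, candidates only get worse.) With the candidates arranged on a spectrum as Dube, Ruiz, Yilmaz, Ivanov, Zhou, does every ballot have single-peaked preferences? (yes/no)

Axis positions: Dube=1, Ruiz=2, Yilmaz=3, Ivanov=4, Zhou=5.
Group 1 (peak Ruiz at position 2): ranking walks positions 2-3-1-4-5, expanding outward from the peak — single-peaked.
Group 2 (peak Yilmaz at position 3): ranking walks positions 3-4-2-5-1, expanding outward from the peak — single-peaked.
Group 3 (peak Ruiz at position 2): ranking walks positions 2-1-3-4-5, expanding outward from the peak — single-peaked.
Group 4 (peak Dube at position 1): ranking walks positions 1-2-3-4-5, expanding outward from the peak — single-peaked.
Group 5 (peak Yilmaz at position 3): ranking walks positions 3-4-2-1-5, expanding outward from the peak — single-peaked.
Group 6 (peak Ivanov at position 4): ranking walks positions 4-3-2-1-5, expanding outward from the peak — single-peaked.
Every ranking is single-peaked on this axis.

yes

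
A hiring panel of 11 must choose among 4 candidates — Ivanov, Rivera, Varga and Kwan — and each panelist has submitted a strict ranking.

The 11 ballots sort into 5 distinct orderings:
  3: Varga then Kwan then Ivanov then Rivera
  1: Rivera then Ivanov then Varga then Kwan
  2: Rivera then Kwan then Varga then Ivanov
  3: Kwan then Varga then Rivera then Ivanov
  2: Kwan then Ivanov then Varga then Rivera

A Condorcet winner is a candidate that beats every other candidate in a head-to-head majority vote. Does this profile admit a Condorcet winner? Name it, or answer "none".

Kwan

Head-to-head results (11 committee members):
Ivanov vs Rivera: Ivanov is ranked higher on 3+2 = 5 ballots, Rivera on 6. Rivera wins 6–5.
Ivanov vs Varga: 3 to 8, Varga.
Ivanov vs Kwan: Ivanov preferred on 1 ballot; Kwan wins 10–1.
Rivera vs Varga: Rivera preferred on 1+2 = 3 ballots; Varga wins 8–3.
Rivera vs Kwan: Rivera preferred on 1+2 = 3 ballots; Kwan wins 8–3.
Varga vs Kwan: 4 to 7, Kwan.
Kwan beats each of Ivanov, Rivera, Varga — Kwan is the Condorcet winner.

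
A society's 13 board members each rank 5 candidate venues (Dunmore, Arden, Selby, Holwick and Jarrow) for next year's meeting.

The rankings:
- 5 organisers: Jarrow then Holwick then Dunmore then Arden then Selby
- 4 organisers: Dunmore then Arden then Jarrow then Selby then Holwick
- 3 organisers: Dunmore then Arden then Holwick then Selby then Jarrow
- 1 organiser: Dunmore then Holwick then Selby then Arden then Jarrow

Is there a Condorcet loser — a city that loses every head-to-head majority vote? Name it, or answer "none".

Head-to-head results (13 organisers):
Dunmore–Arden: Dunmore 13–0.
Dunmore vs Selby: Dunmore wins 13–0.
Dunmore vs Holwick: 8 to 5, Dunmore.
Dunmore vs Jarrow: Dunmore, 8–5.
Arden vs Selby: Arden preferred on 5+4+3 = 12 ballots; Arden wins 12–1.
Arden–Holwick: Arden 7–6.
Arden vs Jarrow: Arden, 8–5.
Selby vs Holwick: 4 for Selby, 9 for Holwick — Holwick by 9–4.
Selby–Jarrow: Jarrow 9–4.
Holwick vs Jarrow: 4 to 9, Jarrow.
Selby is beaten in every head-to-head and is the Condorcet loser.

Selby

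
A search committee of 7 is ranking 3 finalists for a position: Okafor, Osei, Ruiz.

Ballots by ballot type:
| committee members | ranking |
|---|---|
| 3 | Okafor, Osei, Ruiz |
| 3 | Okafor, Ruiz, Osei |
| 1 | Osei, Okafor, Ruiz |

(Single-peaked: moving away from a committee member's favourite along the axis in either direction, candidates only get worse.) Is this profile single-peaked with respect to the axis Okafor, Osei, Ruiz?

Axis positions: Okafor=1, Osei=2, Ruiz=3.
Ballot type 1 (peak Okafor at position 1): ranking walks positions 1-2-3, expanding outward from the peak — single-peaked.
Ballot type 2: ranking walks positions 1-3-2; Ruiz is ranked above Osei even though Osei lies between Ruiz and the peak Okafor on the axis — preferences dip and rise again. Not single-peaked.
Ballot type 3 (peak Osei at position 2): ranking walks positions 2-1-3, expanding outward from the peak — single-peaked.
Ballot type 2 violates single-peakedness, so the profile is not single-peaked on this axis.

no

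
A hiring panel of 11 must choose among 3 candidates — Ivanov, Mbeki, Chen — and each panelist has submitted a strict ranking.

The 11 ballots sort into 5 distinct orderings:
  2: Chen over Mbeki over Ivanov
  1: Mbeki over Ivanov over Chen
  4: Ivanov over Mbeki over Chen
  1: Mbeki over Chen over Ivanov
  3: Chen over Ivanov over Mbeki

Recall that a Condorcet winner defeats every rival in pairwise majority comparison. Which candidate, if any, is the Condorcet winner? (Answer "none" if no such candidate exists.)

Head-to-head results (11 committee members):
Ivanov vs Mbeki: Ivanov, 7–4.
Ivanov vs Chen: Chen wins 6–5.
Mbeki–Chen: Mbeki 6–5.
No candidate is unbeaten: Ivanov loses to Chen; Mbeki loses to Ivanov; Chen loses to Mbeki. In particular Ivanov > Mbeki > Chen > Ivanov is a majority cycle — no Condorcet winner exists.

none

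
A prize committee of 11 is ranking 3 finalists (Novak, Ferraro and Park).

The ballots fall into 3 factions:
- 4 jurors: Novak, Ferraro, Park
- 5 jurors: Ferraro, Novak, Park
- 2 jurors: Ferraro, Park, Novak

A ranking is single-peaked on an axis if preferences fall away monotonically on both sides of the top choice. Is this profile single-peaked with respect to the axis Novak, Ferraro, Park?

yes

Axis positions: Novak=1, Ferraro=2, Park=3.
Faction 1 (peak Novak at position 1): ranking walks positions 1-2-3, expanding outward from the peak — single-peaked.
Faction 2 (peak Ferraro at position 2): ranking walks positions 2-1-3, expanding outward from the peak — single-peaked.
Faction 3 (peak Ferraro at position 2): ranking walks positions 2-3-1, expanding outward from the peak — single-peaked.
Every ranking is single-peaked on this axis.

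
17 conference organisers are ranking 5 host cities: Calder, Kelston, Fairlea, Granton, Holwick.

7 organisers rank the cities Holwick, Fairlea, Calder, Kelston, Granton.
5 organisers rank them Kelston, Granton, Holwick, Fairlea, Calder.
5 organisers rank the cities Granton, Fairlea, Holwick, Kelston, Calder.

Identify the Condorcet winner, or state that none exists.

Pairwise majorities:
Calder vs Kelston: 7 to 10, Kelston.
Calder vs Fairlea: 0 to 17, Fairlea.
Calder vs Granton: 7 to 10, Granton.
Calder vs Holwick: 0 to 17, Holwick.
Kelston vs Fairlea: Kelston preferred on 5 ballots; Fairlea wins 12–5.
Kelston vs Granton: Kelston is ranked higher on 7+5 = 12 ballots, Granton on 5. Kelston wins 12–5.
Kelston vs Holwick: 5 to 12, Holwick.
Fairlea vs Granton: 7 to 10, Granton.
Fairlea vs Holwick: Fairlea is ranked higher on 5 ballots, Holwick on 12. Holwick wins 12–5.
Granton vs Holwick: 10 to 7, Granton.
No city is unbeaten: Calder loses to Kelston; Kelston loses to Fairlea; Fairlea loses to Granton; Granton loses to Kelston; Holwick loses to Granton. In particular Kelston beats Granton beats Fairlea beats Kelston is a majority cycle — no Condorcet winner exists.

none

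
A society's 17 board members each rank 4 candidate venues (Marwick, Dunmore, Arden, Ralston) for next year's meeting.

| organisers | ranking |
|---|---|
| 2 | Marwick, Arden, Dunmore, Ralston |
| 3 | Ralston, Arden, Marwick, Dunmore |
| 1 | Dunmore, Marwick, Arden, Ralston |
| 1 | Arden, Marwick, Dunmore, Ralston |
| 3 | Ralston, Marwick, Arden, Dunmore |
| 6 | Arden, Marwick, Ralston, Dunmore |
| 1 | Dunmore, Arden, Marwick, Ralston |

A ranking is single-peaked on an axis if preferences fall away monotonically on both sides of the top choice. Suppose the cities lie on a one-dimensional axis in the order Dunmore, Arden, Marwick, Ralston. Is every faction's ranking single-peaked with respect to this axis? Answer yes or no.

no

Axis positions: Dunmore=1, Arden=2, Marwick=3, Ralston=4.
Faction 1 (peak Marwick at position 3): ranking walks positions 3-2-1-4, expanding outward from the peak — single-peaked.
Faction 2: ranking walks positions 4-2-3-1; Arden is ranked above Marwick even though Marwick lies between Arden and the peak Ralston on the axis — preferences dip and rise again. Not single-peaked.
Faction 3: ranking walks positions 1-3-2-4; Marwick is ranked above Arden even though Arden lies between Marwick and the peak Dunmore on the axis — preferences dip and rise again. Not single-peaked.
Faction 4 (peak Arden at position 2): ranking walks positions 2-3-1-4, expanding outward from the peak — single-peaked.
Faction 5 (peak Ralston at position 4): ranking walks positions 4-3-2-1, expanding outward from the peak — single-peaked.
Faction 6 (peak Arden at position 2): ranking walks positions 2-3-4-1, expanding outward from the peak — single-peaked.
Faction 7 (peak Dunmore at position 1): ranking walks positions 1-2-3-4, expanding outward from the peak — single-peaked.
Faction 2 violates single-peakedness, so the profile is not single-peaked on this axis.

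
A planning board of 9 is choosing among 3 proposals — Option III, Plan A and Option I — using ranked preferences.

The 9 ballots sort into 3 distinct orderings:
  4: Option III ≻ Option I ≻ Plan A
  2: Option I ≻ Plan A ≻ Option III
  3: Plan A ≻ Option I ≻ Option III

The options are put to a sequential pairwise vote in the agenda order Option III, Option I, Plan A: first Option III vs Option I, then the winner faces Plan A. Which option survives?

Option I

Round 1: Option III vs Option I — 4–5, Option I advances.
Round 2: Option I vs Plan A — 6–3, Option I advances.
Option I survives the agenda.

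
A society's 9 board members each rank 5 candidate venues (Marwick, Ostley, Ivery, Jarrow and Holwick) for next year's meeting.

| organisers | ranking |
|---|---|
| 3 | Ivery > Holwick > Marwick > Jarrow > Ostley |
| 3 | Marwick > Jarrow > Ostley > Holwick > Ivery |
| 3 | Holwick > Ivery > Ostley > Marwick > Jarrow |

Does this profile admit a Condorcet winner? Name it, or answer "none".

Pairwise majorities:
Marwick vs Ostley: 6 to 3, Marwick.
Marwick vs Ivery: Marwick is ranked higher on 3 ballots, Ivery on 6. Ivery wins 6–3.
Marwick vs Jarrow: Marwick preferred on 3+3+3 = 9 ballots; Marwick wins 9–0.
Marwick vs Holwick: 3 for Marwick, 6 for Holwick — Holwick by 6–3.
Ostley vs Ivery: Ostley preferred on 3 ballots; Ivery wins 6–3.
Ostley vs Jarrow: 3 to 6, Jarrow.
Ostley vs Holwick: Ostley is ranked higher on 3 ballots, Holwick on 6. Holwick wins 6–3.
Ivery vs Jarrow: 6 to 3, Ivery.
Ivery vs Holwick: Ivery is ranked higher on 3 ballots, Holwick on 6. Holwick wins 6–3.
Jarrow vs Holwick: 3 for Jarrow, 6 for Holwick — Holwick by 6–3.
Holwick beats each of Marwick, Ostley, Ivery, Jarrow — Holwick is the Condorcet winner.

Holwick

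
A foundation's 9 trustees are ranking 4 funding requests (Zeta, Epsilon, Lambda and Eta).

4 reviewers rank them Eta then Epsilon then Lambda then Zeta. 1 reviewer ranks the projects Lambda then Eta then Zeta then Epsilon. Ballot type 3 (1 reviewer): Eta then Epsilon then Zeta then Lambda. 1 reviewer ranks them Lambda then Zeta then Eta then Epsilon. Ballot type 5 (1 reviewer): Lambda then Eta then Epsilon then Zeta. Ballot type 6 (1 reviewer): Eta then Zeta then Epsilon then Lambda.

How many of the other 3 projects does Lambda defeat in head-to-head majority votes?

1

Lambda against each rival (9 reviewers):
Lambda vs Zeta: Lambda is ranked higher on 4+1+1+1 = 7 ballots, Zeta on 2. Lambda wins 7–2.
Lambda vs Epsilon: Epsilon, 6–3.
Lambda vs Eta: Lambda preferred on 1+1+1 = 3 ballots; Eta wins 6–3.
Lambda beats Zeta; loses to Epsilon, Eta — 1 pairwise win.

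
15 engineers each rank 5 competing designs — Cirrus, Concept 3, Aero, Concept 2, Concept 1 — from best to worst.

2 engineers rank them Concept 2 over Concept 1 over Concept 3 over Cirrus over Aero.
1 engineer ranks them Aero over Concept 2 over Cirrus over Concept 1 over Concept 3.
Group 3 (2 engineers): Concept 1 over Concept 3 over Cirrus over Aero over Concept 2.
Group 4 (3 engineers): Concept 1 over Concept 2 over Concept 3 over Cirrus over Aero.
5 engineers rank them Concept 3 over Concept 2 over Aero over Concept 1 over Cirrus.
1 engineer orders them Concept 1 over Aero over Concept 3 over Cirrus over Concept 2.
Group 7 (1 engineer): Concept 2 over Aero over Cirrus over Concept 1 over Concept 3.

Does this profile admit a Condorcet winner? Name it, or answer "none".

none

Check each pair by majority over 15 ballots:
Cirrus–Concept 3: Concept 3 13–2.
Cirrus vs Aero: 7 to 8, Aero.
Cirrus vs Concept 2: Concept 2, 12–3.
Cirrus–Concept 1: Concept 1 13–2.
Concept 3 vs Aero: Concept 3 wins 12–3.
Concept 3–Concept 2: Concept 3 8–7.
Concept 3 vs Concept 1: Concept 3 preferred on 5 ballots; Concept 1 wins 10–5.
Aero vs Concept 2: Concept 2, 11–4.
Aero vs Concept 1: Aero is ranked higher on 1+5+1 = 7 ballots, Concept 1 on 8. Concept 1 wins 8–7.
Concept 2 vs Concept 1: Concept 2 is ranked higher on 2+1+5+1 = 9 ballots, Concept 1 on 6. Concept 2 wins 9–6.
Each design drops at least one matchup (Cirrus loses to Concept 3; Concept 3 loses to Concept 1; Aero loses to Concept 3; Concept 2 loses to Concept 3; Concept 1 loses to Concept 2); the cycle Concept 3 > Concept 2 > Concept 1 > Concept 3 rules out a Condorcet winner.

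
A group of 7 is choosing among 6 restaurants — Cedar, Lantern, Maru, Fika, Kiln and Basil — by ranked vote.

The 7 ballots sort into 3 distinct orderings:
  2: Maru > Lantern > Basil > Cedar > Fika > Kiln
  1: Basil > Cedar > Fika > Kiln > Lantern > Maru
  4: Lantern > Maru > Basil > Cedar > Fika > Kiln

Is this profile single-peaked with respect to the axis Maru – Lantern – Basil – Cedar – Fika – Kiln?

yes

Axis positions: Maru=1, Lantern=2, Basil=3, Cedar=4, Fika=5, Kiln=6.
Type 1 (peak Maru at position 1): ranking walks positions 1-2-3-4-5-6, expanding outward from the peak — single-peaked.
Type 2 (peak Basil at position 3): ranking walks positions 3-4-5-6-2-1, expanding outward from the peak — single-peaked.
Type 3 (peak Lantern at position 2): ranking walks positions 2-1-3-4-5-6, expanding outward from the peak — single-peaked.
Every ranking is single-peaked on this axis.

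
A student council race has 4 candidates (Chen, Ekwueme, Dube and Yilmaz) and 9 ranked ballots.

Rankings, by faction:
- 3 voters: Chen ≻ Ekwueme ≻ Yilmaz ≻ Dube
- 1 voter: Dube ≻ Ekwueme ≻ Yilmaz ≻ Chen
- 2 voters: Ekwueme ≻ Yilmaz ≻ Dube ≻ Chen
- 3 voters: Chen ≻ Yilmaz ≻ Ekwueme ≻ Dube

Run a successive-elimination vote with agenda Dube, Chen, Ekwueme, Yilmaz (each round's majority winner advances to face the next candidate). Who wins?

Round 1: Dube vs Chen — 3–6, Chen advances.
Round 2: Chen vs Ekwueme — 6–3, Chen advances.
Round 3: Chen vs Yilmaz — 6–3, Chen advances.
The agenda winner is Chen.

Chen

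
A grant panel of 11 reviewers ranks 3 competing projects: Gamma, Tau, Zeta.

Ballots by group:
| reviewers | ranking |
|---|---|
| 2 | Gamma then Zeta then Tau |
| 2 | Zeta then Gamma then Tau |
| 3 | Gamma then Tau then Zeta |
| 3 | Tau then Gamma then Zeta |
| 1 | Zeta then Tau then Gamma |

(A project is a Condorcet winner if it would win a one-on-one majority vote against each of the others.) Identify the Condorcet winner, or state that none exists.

Pairwise majorities:
Gamma vs Tau: Gamma is ranked higher on 2+2+3 = 7 ballots, Tau on 4. Gamma wins 7–4.
Gamma vs Zeta: 8 to 3, Gamma.
Tau vs Zeta: 3+3 = 6 for Tau, 5 for Zeta — Tau by 6–5.
Gamma wins every pairwise contest, so Gamma is the Condorcet winner.

Gamma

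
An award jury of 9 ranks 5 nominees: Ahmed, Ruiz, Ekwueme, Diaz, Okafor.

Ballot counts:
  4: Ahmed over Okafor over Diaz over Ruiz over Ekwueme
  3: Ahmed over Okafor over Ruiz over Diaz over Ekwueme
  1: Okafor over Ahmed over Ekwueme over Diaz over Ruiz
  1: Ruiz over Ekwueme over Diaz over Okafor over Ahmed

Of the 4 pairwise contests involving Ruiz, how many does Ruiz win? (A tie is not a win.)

1

Ruiz against each rival (9 jurors):
Ruiz vs Ahmed: 1 for Ruiz, 8 for Ahmed — Ahmed by 8–1.
Ruiz–Ekwueme: Ruiz 8–1.
Ruiz vs Diaz: 4 to 5, Diaz.
Ruiz vs Okafor: Okafor wins 8–1.
Ruiz beats Ekwueme; loses to Ahmed, Diaz, Okafor — 1 pairwise win.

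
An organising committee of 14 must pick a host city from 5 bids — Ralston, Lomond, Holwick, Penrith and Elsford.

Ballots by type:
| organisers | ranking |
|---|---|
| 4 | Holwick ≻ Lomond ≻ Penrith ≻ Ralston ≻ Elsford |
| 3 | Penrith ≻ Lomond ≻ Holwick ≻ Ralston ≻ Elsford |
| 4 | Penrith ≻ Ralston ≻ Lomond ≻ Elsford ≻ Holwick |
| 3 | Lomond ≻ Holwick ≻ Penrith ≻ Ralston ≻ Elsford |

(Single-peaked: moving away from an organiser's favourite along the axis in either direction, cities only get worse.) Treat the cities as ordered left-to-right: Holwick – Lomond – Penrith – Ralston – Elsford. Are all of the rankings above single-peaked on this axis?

yes

Axis positions: Holwick=1, Lomond=2, Penrith=3, Ralston=4, Elsford=5.
Type 1 (peak Holwick at position 1): ranking walks positions 1-2-3-4-5, expanding outward from the peak — single-peaked.
Type 2 (peak Penrith at position 3): ranking walks positions 3-2-1-4-5, expanding outward from the peak — single-peaked.
Type 3 (peak Penrith at position 3): ranking walks positions 3-4-2-5-1, expanding outward from the peak — single-peaked.
Type 4 (peak Lomond at position 2): ranking walks positions 2-1-3-4-5, expanding outward from the peak — single-peaked.
Every ranking is single-peaked on this axis.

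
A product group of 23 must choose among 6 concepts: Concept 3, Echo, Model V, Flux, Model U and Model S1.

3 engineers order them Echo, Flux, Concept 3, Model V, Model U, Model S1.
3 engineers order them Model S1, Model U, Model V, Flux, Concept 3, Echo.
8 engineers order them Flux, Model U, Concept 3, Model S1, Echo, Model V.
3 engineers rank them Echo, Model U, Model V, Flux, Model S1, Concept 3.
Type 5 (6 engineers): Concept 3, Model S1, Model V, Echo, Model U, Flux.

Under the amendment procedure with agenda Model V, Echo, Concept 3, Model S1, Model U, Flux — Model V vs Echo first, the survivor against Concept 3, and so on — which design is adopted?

Model U

Round 1: Model V vs Echo — 9–14, Echo advances.
Round 2: Echo vs Concept 3 — 6–17, Concept 3 advances.
Round 3: Concept 3 vs Model S1 — 17–6, Concept 3 advances.
Round 4: Concept 3 vs Model U — 9–14, Model U advances.
Round 5: Model U vs Flux — 12–11, Model U advances.
The agenda winner is Model U.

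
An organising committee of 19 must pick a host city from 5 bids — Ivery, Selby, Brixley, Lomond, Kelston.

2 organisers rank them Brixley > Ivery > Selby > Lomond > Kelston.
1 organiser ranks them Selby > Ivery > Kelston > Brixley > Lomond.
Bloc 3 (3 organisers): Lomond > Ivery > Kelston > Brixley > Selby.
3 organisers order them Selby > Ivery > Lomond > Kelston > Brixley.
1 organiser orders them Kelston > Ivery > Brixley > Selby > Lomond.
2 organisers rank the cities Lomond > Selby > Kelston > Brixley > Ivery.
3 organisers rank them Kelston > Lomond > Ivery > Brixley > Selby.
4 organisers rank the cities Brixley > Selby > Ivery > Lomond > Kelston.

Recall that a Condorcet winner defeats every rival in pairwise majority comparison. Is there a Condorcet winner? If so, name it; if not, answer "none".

Pairwise majorities:
Ivery vs Selby: Ivery preferred on 2+3+1+3 = 9 ballots; Selby wins 10–9.
Ivery vs Brixley: 11 to 8, Ivery.
Ivery vs Lomond: Ivery is ranked higher on 2+1+3+1+4 = 11 ballots, Lomond on 8. Ivery wins 11–8.
Ivery vs Kelston: Ivery is ranked higher on 2+1+3+3+4 = 13 ballots, Kelston on 6. Ivery wins 13–6.
Selby vs Brixley: Selby preferred on 1+3+2 = 6 ballots; Brixley wins 13–6.
Selby vs Lomond: 2+1+3+1+4 = 11 for Selby, 8 for Lomond — Selby by 11–8.
Selby vs Kelston: 12 to 7, Selby.
Brixley vs Lomond: Brixley preferred on 2+1+1+4 = 8 ballots; Lomond wins 11–8.
Brixley vs Kelston: Brixley is ranked higher on 2+4 = 6 ballots, Kelston on 13. Kelston wins 13–6.
Lomond vs Kelston: 14 to 5, Lomond.
Each city drops at least one matchup (Ivery loses to Selby; Selby loses to Brixley; Brixley loses to Ivery; Lomond loses to Ivery; Kelston loses to Ivery); the cycle Ivery beats Brixley beats Selby beats Ivery rules out a Condorcet winner.

none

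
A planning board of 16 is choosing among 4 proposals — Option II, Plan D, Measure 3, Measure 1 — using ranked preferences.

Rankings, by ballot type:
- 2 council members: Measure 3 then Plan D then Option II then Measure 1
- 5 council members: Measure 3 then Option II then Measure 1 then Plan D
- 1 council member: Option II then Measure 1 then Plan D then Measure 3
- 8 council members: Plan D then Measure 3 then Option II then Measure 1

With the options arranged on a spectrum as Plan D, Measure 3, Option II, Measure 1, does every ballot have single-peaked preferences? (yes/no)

no

Axis positions: Plan D=1, Measure 3=2, Option II=3, Measure 1=4.
Ballot type 1 (peak Measure 3 at position 2): ranking walks positions 2-1-3-4, expanding outward from the peak — single-peaked.
Ballot type 2 (peak Measure 3 at position 2): ranking walks positions 2-3-4-1, expanding outward from the peak — single-peaked.
Ballot type 3: ranking walks positions 3-4-1-2; Plan D is ranked above Measure 3 even though Measure 3 lies between Plan D and the peak Option II on the axis — preferences dip and rise again. Not single-peaked.
Ballot type 4 (peak Plan D at position 1): ranking walks positions 1-2-3-4, expanding outward from the peak — single-peaked.
Ballot type 3 violates single-peakedness, so the profile is not single-peaked on this axis.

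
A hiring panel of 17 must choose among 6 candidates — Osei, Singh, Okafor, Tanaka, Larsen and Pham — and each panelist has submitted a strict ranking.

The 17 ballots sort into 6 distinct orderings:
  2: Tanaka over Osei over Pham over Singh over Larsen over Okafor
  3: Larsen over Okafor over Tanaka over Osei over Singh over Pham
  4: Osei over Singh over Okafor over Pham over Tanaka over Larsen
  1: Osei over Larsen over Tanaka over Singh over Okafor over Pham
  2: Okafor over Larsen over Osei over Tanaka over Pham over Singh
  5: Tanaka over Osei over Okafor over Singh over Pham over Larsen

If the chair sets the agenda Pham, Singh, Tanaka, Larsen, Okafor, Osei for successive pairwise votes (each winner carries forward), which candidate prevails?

Osei

Round 1: Pham vs Singh — 4–13, Singh advances.
Round 2: Singh vs Tanaka — 4–13, Tanaka advances.
Round 3: Tanaka vs Larsen — 11–6, Tanaka advances.
Round 4: Tanaka vs Okafor — 8–9, Okafor advances.
Round 5: Okafor vs Osei — 5–12, Osei advances.
The agenda winner is Osei.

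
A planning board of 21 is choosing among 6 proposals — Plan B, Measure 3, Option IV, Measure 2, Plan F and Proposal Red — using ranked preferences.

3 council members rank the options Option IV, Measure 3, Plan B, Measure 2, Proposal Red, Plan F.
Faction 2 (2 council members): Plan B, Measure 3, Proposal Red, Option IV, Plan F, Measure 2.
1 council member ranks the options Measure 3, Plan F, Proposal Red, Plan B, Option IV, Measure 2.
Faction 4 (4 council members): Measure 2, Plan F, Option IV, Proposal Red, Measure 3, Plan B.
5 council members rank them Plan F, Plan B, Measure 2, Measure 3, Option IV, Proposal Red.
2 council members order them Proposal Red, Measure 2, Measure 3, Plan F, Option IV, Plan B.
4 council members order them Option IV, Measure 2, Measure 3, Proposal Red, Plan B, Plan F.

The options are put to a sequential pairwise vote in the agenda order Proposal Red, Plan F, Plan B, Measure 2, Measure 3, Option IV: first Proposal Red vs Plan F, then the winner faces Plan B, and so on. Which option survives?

Measure 2

Round 1: Proposal Red vs Plan F — 11–10, Proposal Red advances.
Round 2: Proposal Red vs Plan B — 11–10, Proposal Red advances.
Round 3: Proposal Red vs Measure 2 — 5–16, Measure 2 advances.
Round 4: Measure 2 vs Measure 3 — 15–6, Measure 2 advances.
Round 5: Measure 2 vs Option IV — 11–10, Measure 2 advances.
The agenda winner is Measure 2.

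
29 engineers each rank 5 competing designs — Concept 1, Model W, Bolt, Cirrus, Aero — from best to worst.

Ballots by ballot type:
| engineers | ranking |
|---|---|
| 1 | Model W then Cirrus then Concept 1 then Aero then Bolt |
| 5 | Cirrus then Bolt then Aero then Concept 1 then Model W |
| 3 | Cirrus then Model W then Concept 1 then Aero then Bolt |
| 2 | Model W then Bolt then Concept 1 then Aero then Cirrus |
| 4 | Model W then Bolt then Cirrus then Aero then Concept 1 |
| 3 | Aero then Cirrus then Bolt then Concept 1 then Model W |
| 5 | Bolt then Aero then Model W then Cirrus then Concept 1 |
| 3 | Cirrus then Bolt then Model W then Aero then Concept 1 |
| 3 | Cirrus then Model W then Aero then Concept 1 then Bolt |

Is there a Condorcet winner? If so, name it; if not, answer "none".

Check each pair by majority over 29 ballots:
Concept 1 vs Model W: Concept 1 preferred on 5+3 = 8 ballots; Model W wins 21–8.
Concept 1 vs Bolt: 7 to 22, Bolt.
Concept 1 vs Cirrus: 2 to 27, Cirrus.
Concept 1 vs Aero: 1+3+2 = 6 for Concept 1, 23 for Aero — Aero by 23–6.
Model W vs Bolt: 1+3+2+4+3 = 13 for Model W, 16 for Bolt — Bolt by 16–13.
Model W vs Cirrus: 1+2+4+5 = 12 for Model W, 17 for Cirrus — Cirrus by 17–12.
Model W vs Aero: 1+3+2+4+3+3 = 16 for Model W, 13 for Aero — Model W by 16–13.
Bolt vs Cirrus: 11 to 18, Cirrus.
Bolt vs Aero: Bolt is ranked higher on 5+2+4+5+3 = 19 ballots, Aero on 10. Bolt wins 19–10.
Cirrus vs Aero: 19 to 10, Cirrus.
Cirrus wins every pairwise contest, so Cirrus is the Condorcet winner.

Cirrus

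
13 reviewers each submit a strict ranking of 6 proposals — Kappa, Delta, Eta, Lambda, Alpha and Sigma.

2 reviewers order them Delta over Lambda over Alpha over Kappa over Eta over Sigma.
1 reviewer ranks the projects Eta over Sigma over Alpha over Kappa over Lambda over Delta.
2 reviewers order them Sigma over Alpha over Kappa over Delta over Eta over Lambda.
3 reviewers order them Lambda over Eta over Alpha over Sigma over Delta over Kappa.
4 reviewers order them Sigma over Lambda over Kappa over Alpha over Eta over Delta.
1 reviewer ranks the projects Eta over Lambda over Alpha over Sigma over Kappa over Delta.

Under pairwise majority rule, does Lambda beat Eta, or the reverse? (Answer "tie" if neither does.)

Lambda

Ballots ranking Lambda above Eta: 2 + 3 + 4 = 9.
Ballots ranking Eta above Lambda: 13 − 9 = 4.
Lambda wins the head-to-head 9–4.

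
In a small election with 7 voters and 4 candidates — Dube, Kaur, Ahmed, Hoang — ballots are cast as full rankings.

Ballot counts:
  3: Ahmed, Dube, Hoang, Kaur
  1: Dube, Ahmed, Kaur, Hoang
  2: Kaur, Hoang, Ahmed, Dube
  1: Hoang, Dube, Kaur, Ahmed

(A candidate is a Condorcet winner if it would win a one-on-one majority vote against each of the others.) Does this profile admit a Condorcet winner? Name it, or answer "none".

Ahmed

Head-to-head results (7 voters):
Dube vs Kaur: 3+1+1 = 5 for Dube, 2 for Kaur — Dube by 5–2.
Dube vs Ahmed: 2 to 5, Ahmed.
Dube vs Hoang: Dube preferred on 3+1 = 4 ballots; Dube wins 4–3.
Kaur vs Ahmed: Kaur is ranked higher on 2+1 = 3 ballots, Ahmed on 4. Ahmed wins 4–3.
Kaur vs Hoang: 3 to 4, Hoang.
Ahmed vs Hoang: 3+1 = 4 for Ahmed, 3 for Hoang — Ahmed by 4–3.
Only Ahmed has no losses; Ahmed is the Condorcet winner.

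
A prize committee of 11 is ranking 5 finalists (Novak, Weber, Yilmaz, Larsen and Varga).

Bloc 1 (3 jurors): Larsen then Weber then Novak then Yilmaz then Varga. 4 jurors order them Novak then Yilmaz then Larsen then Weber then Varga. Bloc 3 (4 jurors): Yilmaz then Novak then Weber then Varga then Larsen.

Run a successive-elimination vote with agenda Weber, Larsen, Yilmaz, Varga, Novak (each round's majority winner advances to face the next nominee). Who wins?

Novak

Round 1: Weber vs Larsen — 4–7, Larsen advances.
Round 2: Larsen vs Yilmaz — 3–8, Yilmaz advances.
Round 3: Yilmaz vs Varga — 11–0, Yilmaz advances.
Round 4: Yilmaz vs Novak — 4–7, Novak advances.
Novak survives the agenda.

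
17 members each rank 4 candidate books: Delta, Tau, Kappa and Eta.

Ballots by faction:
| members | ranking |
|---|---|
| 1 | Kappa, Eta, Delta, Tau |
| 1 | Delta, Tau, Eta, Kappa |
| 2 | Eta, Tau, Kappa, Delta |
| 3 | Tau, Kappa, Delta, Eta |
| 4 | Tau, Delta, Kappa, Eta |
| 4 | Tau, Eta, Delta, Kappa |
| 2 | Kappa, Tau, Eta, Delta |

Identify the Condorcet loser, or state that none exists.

none

Pairwise majorities:
Delta vs Tau: 2 to 15, Tau.
Delta vs Kappa: Delta wins 9–8.
Delta vs Eta: 8 to 9, Eta.
Tau–Kappa: Tau 14–3.
Tau vs Eta: Tau preferred on 1+3+4+4+2 = 14 ballots; Tau wins 14–3.
Kappa vs Eta: Kappa wins 10–7.
Every book wins at least one matchup (Delta beats Kappa; Tau beats Delta; Kappa beats Eta; Eta beats Delta), so there is no Condorcet loser.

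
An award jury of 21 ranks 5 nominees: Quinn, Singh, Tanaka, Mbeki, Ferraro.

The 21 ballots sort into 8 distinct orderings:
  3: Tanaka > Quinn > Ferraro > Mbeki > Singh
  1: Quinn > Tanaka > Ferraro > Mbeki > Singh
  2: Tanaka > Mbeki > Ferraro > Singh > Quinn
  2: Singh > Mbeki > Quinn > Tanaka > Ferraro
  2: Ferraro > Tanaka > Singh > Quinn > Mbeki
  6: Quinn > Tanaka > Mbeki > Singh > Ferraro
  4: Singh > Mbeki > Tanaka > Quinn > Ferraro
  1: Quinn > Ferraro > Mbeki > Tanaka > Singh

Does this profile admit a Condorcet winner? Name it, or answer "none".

Check each pair by majority over 21 ballots:
Quinn vs Singh: Quinn, 11–10.
Quinn vs Tanaka: Tanaka wins 11–10.
Quinn vs Mbeki: Quinn wins 13–8.
Quinn–Ferraro: Quinn 17–4.
Singh vs Tanaka: Tanaka, 15–6.
Singh vs Mbeki: Mbeki wins 13–8.
Singh–Ferraro: Singh 12–9.
Tanaka vs Mbeki: Tanaka wins 14–7.
Tanaka vs Ferraro: Tanaka wins 18–3.
Mbeki–Ferraro: Mbeki 14–7.
Tanaka defeats every rival head-to-head and is the Condorcet winner.

Tanaka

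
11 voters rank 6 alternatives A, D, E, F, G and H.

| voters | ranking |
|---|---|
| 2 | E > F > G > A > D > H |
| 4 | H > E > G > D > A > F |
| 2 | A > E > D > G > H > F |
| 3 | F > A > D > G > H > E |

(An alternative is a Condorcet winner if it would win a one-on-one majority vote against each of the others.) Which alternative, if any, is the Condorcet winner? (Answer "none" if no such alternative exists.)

none

Check each pair by majority over 11 ballots:
A vs D: A, 7–4.
A vs E: E wins 6–5.
A–F: A 6–5.
A–G: G 6–5.
A–H: A 7–4.
D–E: E 8–3.
D vs F: D wins 6–5.
D vs G: G, 6–5.
D vs H: D, 7–4.
E vs F: E, 8–3.
E vs G: E, 8–3.
E vs H: H wins 7–4.
F vs G: G, 6–5.
F–H: H 6–5.
G vs H: G, 7–4.
No alternative is unbeaten: A loses to E; D loses to A; E loses to H; F loses to A; G loses to E; H loses to A. In particular A beats H beats E beats A is a majority cycle — no Condorcet winner exists.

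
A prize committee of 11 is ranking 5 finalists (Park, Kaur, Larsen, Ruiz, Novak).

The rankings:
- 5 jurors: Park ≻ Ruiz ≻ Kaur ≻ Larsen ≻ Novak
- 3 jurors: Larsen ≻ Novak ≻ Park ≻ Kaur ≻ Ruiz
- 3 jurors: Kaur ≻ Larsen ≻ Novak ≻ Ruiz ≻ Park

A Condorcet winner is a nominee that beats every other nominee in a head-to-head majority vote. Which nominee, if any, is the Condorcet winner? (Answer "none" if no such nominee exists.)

Check each pair by majority over 11 ballots:
Park vs Kaur: Park preferred on 5+3 = 8 ballots; Park wins 8–3.
Park vs Larsen: 5 to 6, Larsen.
Park vs Ruiz: 8 to 3, Park.
Park vs Novak: Park preferred on 5 ballots; Novak wins 6–5.
Kaur vs Larsen: 5+3 = 8 for Kaur, 3 for Larsen — Kaur by 8–3.
Kaur vs Ruiz: Kaur is ranked higher on 3+3 = 6 ballots, Ruiz on 5. Kaur wins 6–5.
Kaur vs Novak: Kaur is ranked higher on 5+3 = 8 ballots, Novak on 3. Kaur wins 8–3.
Larsen vs Ruiz: Larsen is ranked higher on 3+3 = 6 ballots, Ruiz on 5. Larsen wins 6–5.
Larsen vs Novak: Larsen preferred on 5+3+3 = 11 ballots; Larsen wins 11–0.
Ruiz vs Novak: 5 to 6, Novak.
Each nominee drops at least one matchup (Park loses to Larsen; Kaur loses to Park; Larsen loses to Kaur; Ruiz loses to Park; Novak loses to Kaur); the cycle Park > Kaur > Larsen > Park rules out a Condorcet winner.

none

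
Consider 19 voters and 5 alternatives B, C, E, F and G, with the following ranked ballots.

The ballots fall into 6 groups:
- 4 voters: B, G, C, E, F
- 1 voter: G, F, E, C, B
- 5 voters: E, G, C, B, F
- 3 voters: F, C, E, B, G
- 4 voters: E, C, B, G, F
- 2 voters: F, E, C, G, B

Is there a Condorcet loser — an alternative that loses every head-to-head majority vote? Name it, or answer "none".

F

Pairwise majorities:
B vs C: B preferred on 4 ballots; C wins 15–4.
B vs E: B preferred on 4 ballots; E wins 15–4.
B–F: B 13–6.
B vs G: B preferred on 4+3+4 = 11 ballots; B wins 11–8.
C vs E: 4+3 = 7 for C, 12 for E — E by 12–7.
C vs F: 13 to 6, C.
C vs G: G wins 10–9.
E–F: E 13–6.
E vs G: 14 to 5, E.
F vs G: G, 14–5.
F loses to every other alternative — it is the Condorcet loser.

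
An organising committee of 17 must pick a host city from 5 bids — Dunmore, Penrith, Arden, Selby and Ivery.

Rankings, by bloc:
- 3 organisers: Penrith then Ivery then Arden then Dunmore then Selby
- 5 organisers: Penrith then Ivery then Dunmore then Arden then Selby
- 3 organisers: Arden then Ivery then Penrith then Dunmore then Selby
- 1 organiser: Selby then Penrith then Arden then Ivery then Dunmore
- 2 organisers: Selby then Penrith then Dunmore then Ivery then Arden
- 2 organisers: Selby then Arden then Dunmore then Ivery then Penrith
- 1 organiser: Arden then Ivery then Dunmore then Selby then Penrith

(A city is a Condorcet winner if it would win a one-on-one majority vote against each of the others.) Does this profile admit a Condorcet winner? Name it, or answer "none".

Pairwise majorities:
Dunmore vs Penrith: Penrith wins 14–3.
Dunmore vs Arden: Arden, 10–7.
Dunmore vs Selby: Dunmore preferred on 3+5+3+1 = 12 ballots; Dunmore wins 12–5.
Dunmore vs Ivery: Ivery wins 13–4.
Penrith vs Arden: 3+5+1+2 = 11 for Penrith, 6 for Arden — Penrith by 11–6.
Penrith vs Selby: Penrith is ranked higher on 3+5+3 = 11 ballots, Selby on 6. Penrith wins 11–6.
Penrith vs Ivery: Penrith preferred on 3+5+1+2 = 11 ballots; Penrith wins 11–6.
Arden vs Selby: Arden, 12–5.
Arden vs Ivery: Ivery wins 10–7.
Selby–Ivery: Ivery 12–5.
Penrith defeats every rival head-to-head and is the Condorcet winner.

Penrith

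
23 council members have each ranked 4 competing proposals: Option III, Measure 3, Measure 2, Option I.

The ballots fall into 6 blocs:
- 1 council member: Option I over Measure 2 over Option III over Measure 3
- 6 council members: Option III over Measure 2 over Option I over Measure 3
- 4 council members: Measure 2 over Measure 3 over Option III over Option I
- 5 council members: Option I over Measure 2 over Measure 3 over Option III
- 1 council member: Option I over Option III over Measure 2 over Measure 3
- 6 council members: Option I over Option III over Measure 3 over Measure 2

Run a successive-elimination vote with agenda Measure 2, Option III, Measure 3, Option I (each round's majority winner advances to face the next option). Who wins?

Option I

Round 1: Measure 2 vs Option III — 10–13, Option III advances.
Round 2: Option III vs Measure 3 — 14–9, Option III advances.
Round 3: Option III vs Option I — 10–13, Option I advances.
Option I survives the agenda.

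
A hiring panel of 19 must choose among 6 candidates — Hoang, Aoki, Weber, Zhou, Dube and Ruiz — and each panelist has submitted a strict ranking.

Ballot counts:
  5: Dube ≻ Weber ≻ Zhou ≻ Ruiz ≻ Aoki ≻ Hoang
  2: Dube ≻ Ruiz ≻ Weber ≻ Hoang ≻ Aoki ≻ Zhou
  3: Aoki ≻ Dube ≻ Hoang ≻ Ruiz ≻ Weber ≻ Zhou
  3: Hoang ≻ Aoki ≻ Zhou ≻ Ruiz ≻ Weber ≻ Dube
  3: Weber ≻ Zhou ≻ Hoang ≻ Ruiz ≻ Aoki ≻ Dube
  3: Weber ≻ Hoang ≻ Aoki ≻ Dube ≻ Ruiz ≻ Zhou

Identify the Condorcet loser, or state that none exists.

none

Head-to-head results (19 committee members):
Hoang vs Aoki: Hoang wins 11–8.
Hoang vs Weber: Weber wins 13–6.
Hoang vs Zhou: Hoang preferred on 2+3+3+3 = 11 ballots; Hoang wins 11–8.
Hoang vs Dube: 9 to 10, Dube.
Hoang vs Ruiz: Hoang, 12–7.
Aoki vs Weber: Weber wins 13–6.
Aoki vs Zhou: 11 to 8, Aoki.
Aoki vs Dube: Aoki preferred on 3+3+3+3 = 12 ballots; Aoki wins 12–7.
Aoki vs Ruiz: Aoki preferred on 3+3+3 = 9 ballots; Ruiz wins 10–9.
Weber–Zhou: Weber 16–3.
Weber vs Dube: 9 to 10, Dube.
Weber vs Ruiz: 5+3+3 = 11 for Weber, 8 for Ruiz — Weber by 11–8.
Zhou vs Dube: Zhou preferred on 3+3 = 6 ballots; Dube wins 13–6.
Zhou–Ruiz: Zhou 11–8.
Dube vs Ruiz: 13 to 6, Dube.
Each candidate has at least one pairwise win (Hoang beats Aoki; Aoki beats Zhou; Weber beats Hoang; Zhou beats Ruiz; Dube beats Hoang; Ruiz beats Aoki) — no Condorcet loser.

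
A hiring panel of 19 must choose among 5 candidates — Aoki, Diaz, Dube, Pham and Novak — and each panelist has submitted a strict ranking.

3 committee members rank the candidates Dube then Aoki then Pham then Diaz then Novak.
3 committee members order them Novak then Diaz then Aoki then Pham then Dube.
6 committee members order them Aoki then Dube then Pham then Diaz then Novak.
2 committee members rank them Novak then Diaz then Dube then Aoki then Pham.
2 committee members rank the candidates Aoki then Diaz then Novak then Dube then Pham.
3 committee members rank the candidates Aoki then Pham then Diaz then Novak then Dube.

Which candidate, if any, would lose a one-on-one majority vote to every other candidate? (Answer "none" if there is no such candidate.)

none

Head-to-head results (19 committee members):
Aoki vs Diaz: Aoki is ranked higher on 3+6+2+3 = 14 ballots, Diaz on 5. Aoki wins 14–5.
Aoki vs Dube: Aoki wins 14–5.
Aoki vs Pham: Aoki, 19–0.
Aoki–Novak: Aoki 14–5.
Diaz–Dube: Diaz 10–9.
Diaz vs Pham: Pham, 12–7.
Diaz–Novak: Diaz 14–5.
Dube vs Pham: Dube is ranked higher on 3+6+2+2 = 13 ballots, Pham on 6. Dube wins 13–6.
Dube vs Novak: Dube is ranked higher on 3+6 = 9 ballots, Novak on 10. Novak wins 10–9.
Pham vs Novak: 12 to 7, Pham.
Each candidate has at least one pairwise win (Aoki beats Diaz; Diaz beats Dube; Dube beats Pham; Pham beats Diaz; Novak beats Dube) — no Condorcet loser.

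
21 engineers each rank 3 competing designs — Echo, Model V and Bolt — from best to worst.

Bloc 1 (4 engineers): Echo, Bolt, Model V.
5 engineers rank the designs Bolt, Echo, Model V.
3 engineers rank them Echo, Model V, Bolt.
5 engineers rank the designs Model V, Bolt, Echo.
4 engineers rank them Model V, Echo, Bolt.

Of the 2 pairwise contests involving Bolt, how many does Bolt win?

Bolt against each rival (21 engineers):
Bolt vs Echo: Echo wins 11–10.
Bolt vs Model V: Bolt preferred on 4+5 = 9 ballots; Model V wins 12–9.
Bolt beats no one; loses to Echo, Model V — 0 pairwise wins.

0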